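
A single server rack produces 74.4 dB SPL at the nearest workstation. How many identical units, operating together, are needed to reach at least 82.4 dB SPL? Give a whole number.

7

The shortfall is 82.4 − 74.4 = 8.0 dB, and N units add 10·log₁₀ N, so need 10·log₁₀ N ≥ 8.0.
N ≥ 10^(8.0/10) = 6.310, so N = 7.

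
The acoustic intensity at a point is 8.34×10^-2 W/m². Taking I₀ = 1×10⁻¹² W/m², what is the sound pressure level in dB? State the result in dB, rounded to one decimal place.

109.2 dB

I/I₀ = 8.34×10^-2/10⁻¹² = 8.34×10^10, and L = 10·log₁₀(I/I₀).
L = 10·(0.9212 + 10) = 109.21 dB.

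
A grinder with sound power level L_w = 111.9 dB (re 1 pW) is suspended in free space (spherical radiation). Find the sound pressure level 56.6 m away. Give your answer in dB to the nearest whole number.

Free-field spherical radiation: L_p = L_w − 10·log₁₀(4π·r²), r = 56.6 m.
4π·r² = 4.026e+04 m², 10·log₁₀ of that is 46.048 dB.
L_p = 111.9 − 46.048 = 65.85 dB.

66 dB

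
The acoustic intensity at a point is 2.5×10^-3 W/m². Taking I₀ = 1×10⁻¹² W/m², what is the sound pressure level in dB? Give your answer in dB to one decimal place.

L = 10·log₁₀(I/I₀) = 10·log₁₀(2.5×10^-3/10⁻¹²) = 10·log₁₀(2.5×10^9).
L = 10·(0.3979 + 9) = 93.98 dB.

94.0 dB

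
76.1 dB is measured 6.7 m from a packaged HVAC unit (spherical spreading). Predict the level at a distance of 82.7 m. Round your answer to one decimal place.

Point-source attenuation: ΔL = 20·log₁₀(r₂/r₁) = 20·log₁₀(82.7/6.7) = 21.829 dB.
L₂ = 76.1 − 20·log₁₀(82.7/6.7) = 76.1 − 21.829 = 54.27 dB.

54.3 dB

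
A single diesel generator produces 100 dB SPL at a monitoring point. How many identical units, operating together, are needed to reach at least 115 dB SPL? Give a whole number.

The shortfall is 115 − 100 = 15.0 dB, and N units add 10·log₁₀ N, so need 10·log₁₀ N ≥ 15.0.
N ≥ 10^(15.0/10) = 31.623, so N = 32.

32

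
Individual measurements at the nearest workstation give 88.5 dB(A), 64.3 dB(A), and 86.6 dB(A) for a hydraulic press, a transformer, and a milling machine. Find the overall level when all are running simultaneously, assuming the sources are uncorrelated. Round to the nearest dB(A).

91 dB(A)

Incoherent sources combine by intensity addition: L_total = 10·log₁₀(Σ 10^(L_i/10)).
Σ 10^(L/10) = 10^(88.5/10) + 10^(64.3/10) + 10^(86.6/10) = 1.168e+09.
L_total = 10·log₁₀(1.168e+09) = 90.67 dB(A).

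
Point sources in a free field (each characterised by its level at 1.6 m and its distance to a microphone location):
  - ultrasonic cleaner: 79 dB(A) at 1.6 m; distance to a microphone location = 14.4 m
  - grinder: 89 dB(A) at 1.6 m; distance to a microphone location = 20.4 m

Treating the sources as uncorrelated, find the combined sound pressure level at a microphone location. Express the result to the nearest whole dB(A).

68 dB(A)

Propagate each source to the receiver with L = L_ref − 20·log₁₀(r/r_ref), then add intensities.
ultrasonic cleaner: 79 − 20·log₁₀(14.4/1.6) = 79 − 19.08 = 59.92 dB(A).
grinder: 89 − 20·log₁₀(20.4/1.6) = 89 − 22.11 = 66.89 dB(A).
Σ 10^(L/10) = 5.867e+06 → L_total = 10·log₁₀(5.867e+06) = 67.68 dB(A).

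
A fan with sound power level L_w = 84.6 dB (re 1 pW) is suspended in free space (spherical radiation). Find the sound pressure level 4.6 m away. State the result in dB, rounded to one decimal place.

Free-field spherical radiation: L_p = L_w − 10·log₁₀(4π·r²), r = 4.6 m.
4π·r² = 265.9 m², 10·log₁₀ of that is 24.247 dB.
L_p = 84.6 − 24.247 = 60.35 dB.

60.4 dB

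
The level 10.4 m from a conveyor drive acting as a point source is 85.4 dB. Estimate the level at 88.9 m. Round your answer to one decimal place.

Spherical spreading from a point source gives a 20·log₁₀(r₂/r₁) drop.
L₂ = 85.4 − 20·log₁₀(88.9/10.4) = 85.4 − 18.637 = 66.76 dB.

66.8 dB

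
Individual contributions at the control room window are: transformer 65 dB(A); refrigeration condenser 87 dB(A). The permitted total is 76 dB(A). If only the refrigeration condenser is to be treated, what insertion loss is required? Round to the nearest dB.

Fixed contribution from the other source: Σ 10^(L/10) = 10^(65/10) = 3.162e+06 (65.00 dB(A)).
To meet 76 dB(A) overall, the treated refrigeration condenser may contribute at most 10^(76/10) − 3.162e+06 = 3.665e+07, i.e. 75.64 dB(A).
Required insertion loss = 87 − 75.64 = 11.36 dB.

11 dB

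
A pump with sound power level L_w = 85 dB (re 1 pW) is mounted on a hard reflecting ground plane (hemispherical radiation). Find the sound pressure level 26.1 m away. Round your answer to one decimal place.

48.7 dB

L_p = L_w − 10·log₁₀(2π·r²) with r = 26.1 m.
2π·r² = 4280 m², 10·log₁₀ of that is 36.315 dB.
L_p = 85 − 36.315 = 48.69 dB.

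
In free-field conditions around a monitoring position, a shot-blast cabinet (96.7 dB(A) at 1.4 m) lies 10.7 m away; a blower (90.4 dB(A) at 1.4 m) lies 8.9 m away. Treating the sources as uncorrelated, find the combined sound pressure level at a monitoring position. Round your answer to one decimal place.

First find each source's level at the receiver (point-source: −20·log₁₀(r/r_ref)), then combine on an intensity basis.
shot-blast cabinet: 96.7 − 20·log₁₀(10.7/1.4) = 96.7 − 17.67 = 79.03 dB(A).
blower: 90.4 − 20·log₁₀(8.9/1.4) = 90.4 − 16.07 = 74.33 dB(A).
Σ 10^(L/10) = 1.072e+08 → L_total = 10·log₁₀(1.072e+08) = 80.30 dB(A).

80.3 dB(A)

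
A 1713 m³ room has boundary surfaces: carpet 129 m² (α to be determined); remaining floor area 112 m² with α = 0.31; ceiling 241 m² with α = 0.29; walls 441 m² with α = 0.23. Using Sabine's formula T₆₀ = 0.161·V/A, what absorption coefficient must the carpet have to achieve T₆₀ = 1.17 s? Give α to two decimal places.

0.23

Required total absorption A = 0.161·1713/1.17 = 235.72 m².
Absorption from the other surfaces = 112·0.31 + 241·0.29 + 441·0.23 = 206.04 m², so the carpet must supply 29.68 m² over 129 m².
α = 29.68/129 = 0.230.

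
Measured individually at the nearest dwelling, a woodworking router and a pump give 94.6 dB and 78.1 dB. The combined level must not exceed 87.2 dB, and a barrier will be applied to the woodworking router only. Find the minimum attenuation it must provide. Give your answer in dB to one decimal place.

8.0 dB

Everything except the woodworking router sums to 10^(78.1/10) = 6.457e+07 in linear terms, 78.10 dB.
The limit corresponds to 10^(87.2/10) = 5.248e+08; subtracting the fixed part leaves 4.602e+08 for the woodworking router, i.e. 86.63 dB.
So the woodworking router must be reduced from 94.6 to 86.63 dB: IL = 7.97 dB.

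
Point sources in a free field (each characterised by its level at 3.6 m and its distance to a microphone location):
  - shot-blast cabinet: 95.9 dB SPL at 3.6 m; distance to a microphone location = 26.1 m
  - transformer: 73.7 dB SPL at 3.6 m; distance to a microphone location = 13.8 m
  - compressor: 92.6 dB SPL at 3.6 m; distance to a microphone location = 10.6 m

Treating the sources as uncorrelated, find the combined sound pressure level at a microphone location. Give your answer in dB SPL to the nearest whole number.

85 dB SPL

Apply inverse-square spreading to bring every level to the receiver, then sum 10^(L/10).
shot-blast cabinet: 95.9 − 20·log₁₀(26.1/3.6) = 95.9 − 17.21 = 78.69 dB SPL.
transformer: 73.7 − 20·log₁₀(13.8/3.6) = 73.7 − 11.67 = 62.03 dB SPL.
compressor: 92.6 − 20·log₁₀(10.6/3.6) = 92.6 − 9.38 = 83.22 dB SPL.
Σ 10^(L/10) = 2.855e+08 → L_total = 10·log₁₀(2.855e+08) = 84.56 dB SPL.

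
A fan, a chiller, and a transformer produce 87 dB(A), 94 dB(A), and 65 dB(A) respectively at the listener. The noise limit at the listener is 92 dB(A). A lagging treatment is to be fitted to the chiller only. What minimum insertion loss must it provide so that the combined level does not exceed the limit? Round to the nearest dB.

4 dB

Everything except the chiller sums to 10^(87/10) + 10^(65/10) = 5.043e+08 in linear terms, 87.03 dB(A).
To meet 92 dB(A) overall, the treated chiller may contribute at most 10^(92/10) − 5.043e+08 = 1.081e+09, i.e. 90.34 dB(A).
Required insertion loss = 94 − 90.34 = 3.66 dB.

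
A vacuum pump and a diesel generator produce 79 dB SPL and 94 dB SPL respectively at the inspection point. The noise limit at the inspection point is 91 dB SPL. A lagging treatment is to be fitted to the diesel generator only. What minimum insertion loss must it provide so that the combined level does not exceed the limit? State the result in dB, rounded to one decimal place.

3.3 dB

Everything except the diesel generator sums to 10^(79/10) = 7.943e+07 in linear terms, 79.00 dB SPL.
The limit corresponds to 10^(91/10) = 1.259e+09; subtracting the fixed part leaves 1.179e+09 for the diesel generator, i.e. 90.72 dB SPL.
Required insertion loss = 94 − 90.72 = 3.28 dB.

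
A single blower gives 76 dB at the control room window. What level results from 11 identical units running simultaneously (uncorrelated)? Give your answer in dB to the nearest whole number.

86 dB

L_total = L₁ + 10·log₁₀ N for N identical incoherent sources.
L_total = 76 + 10·log₁₀(11) = 76 + 10.414 = 86.41 dB.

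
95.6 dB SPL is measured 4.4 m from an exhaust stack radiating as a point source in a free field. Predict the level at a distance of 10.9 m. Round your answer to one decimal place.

Spherical spreading from a point source gives a 20·log₁₀(r₂/r₁) drop.
L₂ = 95.6 − 20·log₁₀(10.9/4.4) = 95.6 − 7.879 = 87.72 dB SPL.

87.7 dB SPL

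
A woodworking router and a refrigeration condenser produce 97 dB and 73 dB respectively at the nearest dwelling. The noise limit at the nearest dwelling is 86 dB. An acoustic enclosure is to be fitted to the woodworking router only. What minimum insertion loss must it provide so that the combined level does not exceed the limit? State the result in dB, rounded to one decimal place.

Fixed contribution from the other source: Σ 10^(L/10) = 10^(73/10) = 1.995e+07 (73.00 dB).
To meet 86 dB overall, the treated woodworking router may contribute at most 10^(86/10) − 1.995e+07 = 3.782e+08, i.e. 85.78 dB.
Required insertion loss = 97 − 85.78 = 11.22 dB.

11.2 dB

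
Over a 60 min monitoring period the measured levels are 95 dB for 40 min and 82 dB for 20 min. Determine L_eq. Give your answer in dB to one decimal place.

93.3 dB

The energy average is taken in the linear domain: L_eq = 10·log₁₀[(Σ tᵢ·10^(Lᵢ/10))/T], T = 60 min.
Σ tᵢ·10^(Lᵢ/10) = 40·10^(95/10) + 20·10^(82/10) = 1.297e+11.
L_eq = 10·log₁₀(1.297e+11/60) = 93.35 dB.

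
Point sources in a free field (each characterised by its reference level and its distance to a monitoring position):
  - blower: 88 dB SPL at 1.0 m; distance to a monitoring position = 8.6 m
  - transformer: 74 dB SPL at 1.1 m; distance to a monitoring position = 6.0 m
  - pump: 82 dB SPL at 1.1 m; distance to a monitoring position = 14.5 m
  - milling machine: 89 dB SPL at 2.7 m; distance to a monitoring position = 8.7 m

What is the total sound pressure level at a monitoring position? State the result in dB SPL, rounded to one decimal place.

79.4 dB SPL

First find each source's level at the receiver (point-source: −20·log₁₀(r/r_ref)), then combine on an intensity basis.
blower: 88 − 20·log₁₀(8.6/1.0) = 88 − 18.69 = 69.31 dB SPL.
transformer: 74 − 20·log₁₀(6.0/1.1) = 74 − 14.74 = 59.26 dB SPL.
pump: 82 − 20·log₁₀(14.5/1.1) = 82 − 22.40 = 59.60 dB SPL.
milling machine: 89 − 20·log₁₀(8.7/2.7) = 89 − 10.16 = 78.84 dB SPL.
Σ 10^(L/10) = 8.679e+07 → L_total = 10·log₁₀(8.679e+07) = 79.38 dB SPL.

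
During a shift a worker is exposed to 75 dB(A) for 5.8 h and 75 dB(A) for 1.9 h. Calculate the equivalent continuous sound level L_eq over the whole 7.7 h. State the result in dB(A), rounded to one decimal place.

L_eq = 10·log₁₀[(1/T)·Σ tᵢ·10^(Lᵢ/10)] with T = 7.7 h.
Σ tᵢ·10^(Lᵢ/10) = 5.8·10^(75/10) + 1.9·10^(75/10) = 2.435e+08.
L_eq = 10·log₁₀(2.435e+08/7.7) = 75.00 dB(A).

75.0 dB(A)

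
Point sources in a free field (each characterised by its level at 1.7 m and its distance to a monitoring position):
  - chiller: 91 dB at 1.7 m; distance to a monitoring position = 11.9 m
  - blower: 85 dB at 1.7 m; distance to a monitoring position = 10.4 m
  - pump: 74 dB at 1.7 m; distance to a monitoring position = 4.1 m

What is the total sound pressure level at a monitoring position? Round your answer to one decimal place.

75.9 dB

Apply inverse-square spreading to bring every level to the receiver, then sum 10^(L/10).
chiller: 91 − 20·log₁₀(11.9/1.7) = 91 − 16.90 = 74.10 dB.
blower: 85 − 20·log₁₀(10.4/1.7) = 85 − 15.73 = 69.27 dB.
pump: 74 − 20·log₁₀(4.1/1.7) = 74 − 7.65 = 66.35 dB.
Σ 10^(L/10) = 3.846e+07 → L_total = 10·log₁₀(3.846e+07) = 75.85 dB.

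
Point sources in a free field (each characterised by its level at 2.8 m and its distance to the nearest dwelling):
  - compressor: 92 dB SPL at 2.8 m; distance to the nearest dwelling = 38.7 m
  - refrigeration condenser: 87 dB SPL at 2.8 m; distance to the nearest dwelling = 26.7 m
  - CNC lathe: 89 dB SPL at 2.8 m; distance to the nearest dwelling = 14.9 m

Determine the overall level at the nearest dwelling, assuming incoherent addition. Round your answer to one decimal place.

76.2 dB SPL

Apply inverse-square spreading to bring every level to the receiver, then sum 10^(L/10).
compressor: 92 − 20·log₁₀(38.7/2.8) = 92 − 22.81 = 69.19 dB SPL.
refrigeration condenser: 87 − 20·log₁₀(26.7/2.8) = 87 − 19.59 = 67.41 dB SPL.
CNC lathe: 89 − 20·log₁₀(14.9/2.8) = 89 − 14.52 = 74.48 dB SPL.
Σ 10^(L/10) = 4.186e+07 → L_total = 10·log₁₀(4.186e+07) = 76.22 dB SPL.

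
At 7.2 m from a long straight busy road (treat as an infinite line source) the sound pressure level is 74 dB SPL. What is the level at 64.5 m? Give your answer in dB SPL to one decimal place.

For a line source, L₂ = L₁ − 10·log₁₀(r₂/r₁).
L₂ = 74 − 10·log₁₀(64.5/7.2) = 74 − 9.522 = 64.48 dB SPL.

64.5 dB SPL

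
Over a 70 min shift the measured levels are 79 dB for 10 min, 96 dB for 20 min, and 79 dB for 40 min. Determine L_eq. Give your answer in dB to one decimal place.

Weight each interval's intensity by its duration and average over T = 70 min:
Σ tᵢ·10^(Lᵢ/10) = 10·10^(79/10) + 20·10^(96/10) + 40·10^(79/10) = 8.359e+10.
L_eq = 10·log₁₀(8.359e+10/70) = 90.77 dB.

90.8 dB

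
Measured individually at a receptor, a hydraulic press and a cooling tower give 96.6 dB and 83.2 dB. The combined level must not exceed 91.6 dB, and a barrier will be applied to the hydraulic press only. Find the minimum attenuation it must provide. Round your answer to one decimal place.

5.7 dB

Fixed contribution from the other source: Σ 10^(L/10) = 10^(83.2/10) = 2.089e+08 (83.20 dB).
To meet 91.6 dB overall, the treated hydraulic press may contribute at most 10^(91.6/10) − 2.089e+08 = 1.237e+09, i.e. 90.92 dB.
Required insertion loss = 96.6 − 90.92 = 5.68 dB.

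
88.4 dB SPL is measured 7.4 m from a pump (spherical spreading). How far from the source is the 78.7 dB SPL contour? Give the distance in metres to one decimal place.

22.6 m

For a point source L₁ − L₂ = 20·log₁₀(r₂/r₁), so r₂ = r₁·10^((L₁−L₂)/20).
r₂ = 7.4·10^((88.4−78.7)/20) = 7.4·10^(9.7/20) = 22.61 m.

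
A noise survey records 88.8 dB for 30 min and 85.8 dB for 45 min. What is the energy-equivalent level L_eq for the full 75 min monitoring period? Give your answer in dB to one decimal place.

87.3 dB

The energy average is taken in the linear domain: L_eq = 10·log₁₀[(Σ tᵢ·10^(Lᵢ/10))/T], T = 75 min.
Σ tᵢ·10^(Lᵢ/10) = 30·10^(88.8/10) + 45·10^(85.8/10) = 3.987e+10.
L_eq = 10·log₁₀(3.987e+10/75) = 87.26 dB.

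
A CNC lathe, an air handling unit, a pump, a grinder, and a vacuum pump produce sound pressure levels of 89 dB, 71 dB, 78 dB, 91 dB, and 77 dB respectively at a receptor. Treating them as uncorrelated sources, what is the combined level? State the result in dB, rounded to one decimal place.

Incoherent sources combine by intensity addition: L_total = 10·log₁₀(Σ 10^(L_i/10)).
Σ 10^(L/10) = 10^(89/10) + 10^(71/10) + 10^(78/10) + 10^(91/10) + 10^(77/10) = 2.179e+09.
L_total = 10·log₁₀(2.179e+09) = 93.38 dB.

93.4 dB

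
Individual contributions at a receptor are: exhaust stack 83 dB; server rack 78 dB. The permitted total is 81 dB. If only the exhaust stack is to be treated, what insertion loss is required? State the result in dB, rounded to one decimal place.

5.0 dB

Everything except the exhaust stack sums to 10^(78/10) = 6.310e+07 in linear terms, 78.00 dB.
To meet 81 dB overall, the treated exhaust stack may contribute at most 10^(81/10) − 6.310e+07 = 6.280e+07, i.e. 77.98 dB.
Required insertion loss = 83 − 77.98 = 5.02 dB.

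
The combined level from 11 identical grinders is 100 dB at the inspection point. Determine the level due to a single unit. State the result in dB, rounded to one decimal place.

Dividing the total intensity by 11 lowers the level by 10·log₁₀ 11 = 10.414 dB: L₁ = 100 − 10.414.

89.6 dB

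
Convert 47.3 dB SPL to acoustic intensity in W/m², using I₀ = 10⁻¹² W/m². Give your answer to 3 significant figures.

5.37e-08 W/m²

I/I₀ = 10^(47.3/10) = 5.37e+04, so I = 5.37e+04 × 10⁻¹² W/m².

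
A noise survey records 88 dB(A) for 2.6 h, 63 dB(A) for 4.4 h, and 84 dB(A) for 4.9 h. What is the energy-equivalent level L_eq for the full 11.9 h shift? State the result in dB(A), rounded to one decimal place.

Weight each interval's intensity by its duration and average over T = 11.9 h:
Σ tᵢ·10^(Lᵢ/10) = 2.6·10^(88/10) + 4.4·10^(63/10) + 4.9·10^(84/10) = 2.880e+09.
L_eq = 10·log₁₀(2.880e+09/11.9) = 83.84 dB(A).

83.8 dB(A)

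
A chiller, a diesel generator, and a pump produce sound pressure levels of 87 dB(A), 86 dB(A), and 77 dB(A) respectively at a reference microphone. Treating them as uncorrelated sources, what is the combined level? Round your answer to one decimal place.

For uncorrelated sources the intensities add, so convert each level to linear form, sum, and take 10·log₁₀ of the total.
Σ 10^(L/10) = 10^(87/10) + 10^(86/10) + 10^(77/10) = 9.494e+08.
L_total = 10·log₁₀(9.494e+08) = 89.77 dB(A).

89.8 dB(A)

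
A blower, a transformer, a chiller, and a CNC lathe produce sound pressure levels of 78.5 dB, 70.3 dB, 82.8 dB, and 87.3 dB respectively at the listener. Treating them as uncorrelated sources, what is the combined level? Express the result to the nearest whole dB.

89 dB

Incoherent sources combine by intensity addition: L_total = 10·log₁₀(Σ 10^(L_i/10)).
Σ 10^(L/10) = 10^(78.5/10) + 10^(70.3/10) + 10^(82.8/10) + 10^(87.3/10) = 8.091e+08.
L_total = 10·log₁₀(8.091e+08) = 89.08 dB.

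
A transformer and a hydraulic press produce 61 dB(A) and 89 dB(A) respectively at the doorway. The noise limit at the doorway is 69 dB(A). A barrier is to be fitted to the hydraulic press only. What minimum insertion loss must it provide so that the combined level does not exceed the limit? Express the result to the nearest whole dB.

21 dB

The untreated sources together contribute 10^(61/10) = 1.259e+06, i.e. 61.00 dB(A).
The limit corresponds to 10^(69/10) = 7.943e+06; subtracting the fixed part leaves 6.684e+06 for the hydraulic press, i.e. 68.25 dB(A).
So the hydraulic press must be reduced from 89 to 68.25 dB(A): IL = 20.75 dB.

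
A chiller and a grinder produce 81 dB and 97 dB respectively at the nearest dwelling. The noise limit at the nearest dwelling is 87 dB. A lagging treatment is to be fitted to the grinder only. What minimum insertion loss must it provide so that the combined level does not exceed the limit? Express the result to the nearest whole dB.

Fixed contribution from the other source: Σ 10^(L/10) = 10^(81/10) = 1.259e+08 (81.00 dB).
To meet 87 dB overall, the treated grinder may contribute at most 10^(87/10) − 1.259e+08 = 3.753e+08, i.e. 85.74 dB.
Required insertion loss = 97 − 85.74 = 11.26 dB.

11 dB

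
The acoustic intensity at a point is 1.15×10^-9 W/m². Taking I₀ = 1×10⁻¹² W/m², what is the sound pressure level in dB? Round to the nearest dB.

31 dB

Dividing by I₀ shifts the exponent by 12: I/I₀ = 1.15×10^3.
L = 10·(0.0607 + 3) = 30.61 dB.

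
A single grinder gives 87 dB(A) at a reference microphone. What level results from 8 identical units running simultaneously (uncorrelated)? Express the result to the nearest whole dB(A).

96 dB(A)

With 8 equal, uncorrelated contributions the intensity is 8× that of one unit, giving a rise of 10·log₁₀ 8.
L_total = 87 + 10·log₁₀(8) = 87 + 9.031 = 96.03 dB(A).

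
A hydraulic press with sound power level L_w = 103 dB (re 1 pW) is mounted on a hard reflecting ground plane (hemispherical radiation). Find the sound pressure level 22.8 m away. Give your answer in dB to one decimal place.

67.9 dB

L_p = L_w − 10·log₁₀(2π·r²) with r = 22.8 m.
2π·r² = 3266 m², 10·log₁₀ of that is 35.140 dB.
L_p = 103 − 35.140 = 67.86 dB.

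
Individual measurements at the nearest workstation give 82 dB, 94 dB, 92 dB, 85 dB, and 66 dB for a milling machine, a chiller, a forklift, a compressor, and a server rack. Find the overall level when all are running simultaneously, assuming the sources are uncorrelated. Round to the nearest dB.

For uncorrelated sources the intensities add, so convert each level to linear form, sum, and take 10·log₁₀ of the total.
Σ 10^(L/10) = 10^(82/10) + 10^(94/10) + 10^(92/10) + 10^(85/10) + 10^(66/10) = 4.575e+09.
L_total = 10·log₁₀(4.575e+09) = 96.60 dB.

97 dB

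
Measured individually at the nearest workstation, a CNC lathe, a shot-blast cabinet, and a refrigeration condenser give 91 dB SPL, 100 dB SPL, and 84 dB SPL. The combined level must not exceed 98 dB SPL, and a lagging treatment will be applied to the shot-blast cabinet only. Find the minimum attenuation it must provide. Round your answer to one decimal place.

3.2 dB

The untreated sources together contribute 10^(91/10) + 10^(84/10) = 1.510e+09, i.e. 91.79 dB SPL.
The limit corresponds to 10^(98/10) = 6.310e+09; subtracting the fixed part leaves 4.799e+09 for the shot-blast cabinet, i.e. 96.81 dB SPL.
So the shot-blast cabinet must be reduced from 100 to 96.81 dB SPL: IL = 3.19 dB.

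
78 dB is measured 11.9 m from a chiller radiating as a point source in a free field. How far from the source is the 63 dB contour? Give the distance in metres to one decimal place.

The 15.0 dB drop corresponds to a distance ratio of 10^(15.0/20) for a point source.
r₂ = 11.9·10^((78−63)/20) = 11.9·10^(15.0/20) = 66.92 m.

66.9 m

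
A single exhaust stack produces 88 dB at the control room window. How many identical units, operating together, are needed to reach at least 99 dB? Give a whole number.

N identical sources give L₁ + 10·log₁₀ N, so require 10·log₁₀ N ≥ 99 − 88 = 11.0 dB.
N ≥ 10^(11.0/10) = 12.589, so N = 13.

13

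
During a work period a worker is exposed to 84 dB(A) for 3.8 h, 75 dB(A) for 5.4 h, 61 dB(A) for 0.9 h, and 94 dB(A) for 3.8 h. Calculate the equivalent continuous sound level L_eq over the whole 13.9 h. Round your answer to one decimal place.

88.9 dB(A)

L_eq = 10·log₁₀[(1/T)·Σ tᵢ·10^(Lᵢ/10)] with T = 13.9 h.
Σ tᵢ·10^(Lᵢ/10) = 3.8·10^(84/10) + 5.4·10^(75/10) + 0.9·10^(61/10) + 3.8·10^(94/10) = 1.067e+10.
L_eq = 10·log₁₀(1.067e+10/13.9) = 88.85 dB(A).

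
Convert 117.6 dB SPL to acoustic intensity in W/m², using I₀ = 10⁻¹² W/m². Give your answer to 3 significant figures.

0.575 W/m²

I/I₀ = 10^(117.6/10) = 5.754e+11, so I = 5.754e+11 × 10⁻¹² W/m².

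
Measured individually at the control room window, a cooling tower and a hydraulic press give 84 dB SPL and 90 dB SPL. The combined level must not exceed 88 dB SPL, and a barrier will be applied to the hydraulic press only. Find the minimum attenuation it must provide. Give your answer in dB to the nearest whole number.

The untreated sources together contribute 10^(84/10) = 2.512e+08, i.e. 84.00 dB SPL.
To meet 88 dB SPL overall, the treated hydraulic press may contribute at most 10^(88/10) − 2.512e+08 = 3.798e+08, i.e. 85.80 dB SPL.
Required insertion loss = 90 − 85.80 = 4.20 dB.

4 dB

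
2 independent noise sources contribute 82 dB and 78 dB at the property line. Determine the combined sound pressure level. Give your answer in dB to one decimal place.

Incoherent sources combine by intensity addition: L_total = 10·log₁₀(Σ 10^(L_i/10)).
Σ 10^(L/10) = 10^(82/10) + 10^(78/10) = 2.216e+08.
L_total = 10·log₁₀(2.216e+08) = 83.46 dB.

83.5 dB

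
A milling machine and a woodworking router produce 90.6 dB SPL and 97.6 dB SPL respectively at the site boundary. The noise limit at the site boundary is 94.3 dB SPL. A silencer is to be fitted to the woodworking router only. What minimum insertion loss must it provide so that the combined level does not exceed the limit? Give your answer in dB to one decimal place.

5.7 dB

Everything except the woodworking router sums to 10^(90.6/10) = 1.148e+09 in linear terms, 90.60 dB SPL.
The limit corresponds to 10^(94.3/10) = 2.692e+09; subtracting the fixed part leaves 1.543e+09 for the woodworking router, i.e. 91.88 dB SPL.
So the woodworking router must be reduced from 97.6 to 91.88 dB SPL: IL = 5.72 dB.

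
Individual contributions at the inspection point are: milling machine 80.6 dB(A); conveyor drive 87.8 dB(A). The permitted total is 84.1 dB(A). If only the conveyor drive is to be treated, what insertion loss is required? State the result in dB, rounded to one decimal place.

6.3 dB

The untreated sources together contribute 10^(80.6/10) = 1.148e+08, i.e. 80.60 dB(A).
The limit corresponds to 10^(84.1/10) = 2.570e+08; subtracting the fixed part leaves 1.422e+08 for the conveyor drive, i.e. 81.53 dB(A).
So the conveyor drive must be reduced from 87.8 to 81.53 dB(A): IL = 6.27 dB.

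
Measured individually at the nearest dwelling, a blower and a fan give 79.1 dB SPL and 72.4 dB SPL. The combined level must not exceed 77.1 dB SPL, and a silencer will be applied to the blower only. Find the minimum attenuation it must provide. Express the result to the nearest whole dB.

Fixed contribution from the other source: Σ 10^(L/10) = 10^(72.4/10) = 1.738e+07 (72.40 dB SPL).
To meet 77.1 dB SPL overall, the treated blower may contribute at most 10^(77.1/10) − 1.738e+07 = 3.391e+07, i.e. 75.30 dB SPL.
So the blower must be reduced from 79.1 to 75.30 dB SPL: IL = 3.80 dB.

4 dB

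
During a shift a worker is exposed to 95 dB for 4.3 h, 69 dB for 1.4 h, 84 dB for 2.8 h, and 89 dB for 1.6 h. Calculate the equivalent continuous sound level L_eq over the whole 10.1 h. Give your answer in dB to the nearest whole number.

L_eq = 10·log₁₀[(1/T)·Σ tᵢ·10^(Lᵢ/10)] with T = 10.1 h.
Σ tᵢ·10^(Lᵢ/10) = 4.3·10^(95/10) + 1.4·10^(69/10) + 2.8·10^(84/10) + 1.6·10^(89/10) = 1.558e+10.
L_eq = 10·log₁₀(1.558e+10/10.1) = 91.88 dB.

92 dB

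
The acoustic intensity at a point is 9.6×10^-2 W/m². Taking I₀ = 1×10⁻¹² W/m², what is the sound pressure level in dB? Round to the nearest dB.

I/I₀ = 9.6×10^-2/10⁻¹² = 9.6×10^10, and L = 10·log₁₀(I/I₀).
L = 10·(0.9823 + 10) = 109.82 dB.

110 dB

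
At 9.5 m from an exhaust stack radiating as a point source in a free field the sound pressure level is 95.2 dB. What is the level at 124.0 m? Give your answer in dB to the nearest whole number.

Spherical spreading from a point source gives a 20·log₁₀(r₂/r₁) drop.
L₂ = 95.2 − 20·log₁₀(124.0/9.5) = 95.2 − 22.314 = 72.89 dB.

73 dB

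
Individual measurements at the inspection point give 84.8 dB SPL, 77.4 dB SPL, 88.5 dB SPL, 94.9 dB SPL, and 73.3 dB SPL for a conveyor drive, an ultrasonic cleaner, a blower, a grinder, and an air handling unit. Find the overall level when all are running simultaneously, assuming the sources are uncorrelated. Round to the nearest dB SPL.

Incoherent sources combine by intensity addition: L_total = 10·log₁₀(Σ 10^(L_i/10)).
Σ 10^(L/10) = 10^(84.8/10) + 10^(77.4/10) + 10^(88.5/10) + 10^(94.9/10) + 10^(73.3/10) = 4.177e+09.
L_total = 10·log₁₀(4.177e+09) = 96.21 dB SPL.

96 dB SPL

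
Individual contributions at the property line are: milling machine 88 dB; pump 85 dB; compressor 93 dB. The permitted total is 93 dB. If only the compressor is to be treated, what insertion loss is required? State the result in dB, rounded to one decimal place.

Fixed contribution from the other sources: Σ 10^(L/10) = 10^(88/10) + 10^(85/10) = 9.472e+08 (89.76 dB).
To meet 93 dB overall, the treated compressor may contribute at most 10^(93/10) − 9.472e+08 = 1.048e+09, i.e. 90.20 dB.
Required insertion loss = 93 − 90.20 = 2.80 dB.

2.8 dB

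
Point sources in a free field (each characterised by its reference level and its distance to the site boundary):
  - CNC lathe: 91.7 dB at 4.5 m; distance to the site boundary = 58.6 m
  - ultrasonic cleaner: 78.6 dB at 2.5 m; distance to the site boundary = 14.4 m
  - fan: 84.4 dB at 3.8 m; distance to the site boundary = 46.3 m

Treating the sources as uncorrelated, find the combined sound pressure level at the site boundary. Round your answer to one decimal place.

71.1 dB

Apply inverse-square spreading to bring every level to the receiver, then sum 10^(L/10).
CNC lathe: 91.7 − 20·log₁₀(58.6/4.5) = 91.7 − 22.29 = 69.41 dB.
ultrasonic cleaner: 78.6 − 20·log₁₀(14.4/2.5) = 78.6 − 15.21 = 63.39 dB.
fan: 84.4 − 20·log₁₀(46.3/3.8) = 84.4 − 21.72 = 62.68 dB.
Σ 10^(L/10) = 1.276e+07 → L_total = 10·log₁₀(1.276e+07) = 71.06 dB.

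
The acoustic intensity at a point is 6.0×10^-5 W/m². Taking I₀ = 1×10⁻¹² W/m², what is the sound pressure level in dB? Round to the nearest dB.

78 dB

I/I₀ = 6.0×10^-5/10⁻¹² = 6.0×10^7, and L = 10·log₁₀(I/I₀).
L = 10·(0.7782 + 7) = 77.78 dB.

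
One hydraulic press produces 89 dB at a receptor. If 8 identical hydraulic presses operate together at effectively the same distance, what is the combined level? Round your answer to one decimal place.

98.0 dB

L_total = L₁ + 10·log₁₀ N for N identical incoherent sources.
L_total = 89 + 10·log₁₀(8) = 89 + 9.031 = 98.03 dB.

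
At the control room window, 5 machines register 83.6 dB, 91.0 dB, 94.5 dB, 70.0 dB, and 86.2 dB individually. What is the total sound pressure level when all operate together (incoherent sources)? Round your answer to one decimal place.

96.8 dB

Incoherent sources combine by intensity addition: L_total = 10·log₁₀(Σ 10^(L_i/10)).
Σ 10^(L/10) = 10^(83.6/10) + 10^(91.0/10) + 10^(94.5/10) + 10^(70.0/10) + 10^(86.2/10) = 4.733e+09.
L_total = 10·log₁₀(4.733e+09) = 96.75 dB.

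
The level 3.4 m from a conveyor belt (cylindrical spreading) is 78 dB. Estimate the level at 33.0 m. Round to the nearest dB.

Line-source attenuation: ΔL = 10·log₁₀(r₂/r₁) = 10·log₁₀(33.0/3.4) = 9.870 dB.
L₂ = 78 − 10·log₁₀(33.0/3.4) = 78 − 9.870 = 68.13 dB.

68 dB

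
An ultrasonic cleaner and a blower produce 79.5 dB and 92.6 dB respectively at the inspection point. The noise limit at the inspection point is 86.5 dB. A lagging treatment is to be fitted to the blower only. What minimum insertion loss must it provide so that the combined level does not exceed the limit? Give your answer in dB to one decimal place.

The untreated sources together contribute 10^(79.5/10) = 8.913e+07, i.e. 79.50 dB.
To meet 86.5 dB overall, the treated blower may contribute at most 10^(86.5/10) − 8.913e+07 = 3.576e+08, i.e. 85.53 dB.
So the blower must be reduced from 92.6 to 85.53 dB: IL = 7.07 dB.

7.1 dB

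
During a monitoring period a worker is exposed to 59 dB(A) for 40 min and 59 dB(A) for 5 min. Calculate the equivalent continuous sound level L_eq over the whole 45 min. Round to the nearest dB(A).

59 dB(A)

The energy average is taken in the linear domain: L_eq = 10·log₁₀[(Σ tᵢ·10^(Lᵢ/10))/T], T = 45 min.
Σ tᵢ·10^(Lᵢ/10) = 40·10^(59/10) + 5·10^(59/10) = 3.574e+07.
L_eq = 10·log₁₀(3.574e+07/45) = 59.00 dB(A).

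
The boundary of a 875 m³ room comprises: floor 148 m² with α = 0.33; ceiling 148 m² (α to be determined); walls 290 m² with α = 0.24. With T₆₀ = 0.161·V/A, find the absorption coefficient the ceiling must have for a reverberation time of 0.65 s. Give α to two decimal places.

From T₆₀ = 0.161·V/A, the target T₆₀ = 0.65 s needs A = 0.161·875/0.65 = 216.73 m².
Absorption from the other surfaces = 148·0.33 + 290·0.24 = 118.44 m², so the ceiling must supply 98.29 m² over 148 m².
α = 98.29/148 = 0.664.

0.66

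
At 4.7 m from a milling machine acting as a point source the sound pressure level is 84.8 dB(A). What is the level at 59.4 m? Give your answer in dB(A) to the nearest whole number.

For a point source, L₂ = L₁ − 20·log₁₀(r₂/r₁).
L₂ = 84.8 − 20·log₁₀(59.4/4.7) = 84.8 − 22.034 = 62.77 dB(A).

63 dB(A)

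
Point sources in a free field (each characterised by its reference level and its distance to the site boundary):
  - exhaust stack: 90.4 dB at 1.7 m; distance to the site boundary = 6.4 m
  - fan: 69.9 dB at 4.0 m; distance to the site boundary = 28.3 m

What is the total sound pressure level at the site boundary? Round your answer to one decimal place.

78.9 dB

First find each source's level at the receiver (point-source: −20·log₁₀(r/r_ref)), then combine on an intensity basis.
exhaust stack: 90.4 − 20·log₁₀(6.4/1.7) = 90.4 − 11.51 = 78.89 dB.
fan: 69.9 − 20·log₁₀(28.3/4.0) = 69.9 − 16.99 = 52.91 dB.
Σ 10^(L/10) = 7.756e+07 → L_total = 10·log₁₀(7.756e+07) = 78.90 dB.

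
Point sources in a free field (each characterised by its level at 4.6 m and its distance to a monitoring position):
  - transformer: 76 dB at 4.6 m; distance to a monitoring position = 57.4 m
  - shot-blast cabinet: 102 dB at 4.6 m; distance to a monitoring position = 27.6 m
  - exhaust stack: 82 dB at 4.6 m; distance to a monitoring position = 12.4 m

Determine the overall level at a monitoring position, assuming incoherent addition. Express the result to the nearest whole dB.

Apply inverse-square spreading to bring every level to the receiver, then sum 10^(L/10).
transformer: 76 − 20·log₁₀(57.4/4.6) = 76 − 21.92 = 54.08 dB.
shot-blast cabinet: 102 − 20·log₁₀(27.6/4.6) = 102 − 15.56 = 86.44 dB.
exhaust stack: 82 − 20·log₁₀(12.4/4.6) = 82 − 8.61 = 73.39 dB.
Σ 10^(L/10) = 4.623e+08 → L_total = 10·log₁₀(4.623e+08) = 86.65 dB.

87 dB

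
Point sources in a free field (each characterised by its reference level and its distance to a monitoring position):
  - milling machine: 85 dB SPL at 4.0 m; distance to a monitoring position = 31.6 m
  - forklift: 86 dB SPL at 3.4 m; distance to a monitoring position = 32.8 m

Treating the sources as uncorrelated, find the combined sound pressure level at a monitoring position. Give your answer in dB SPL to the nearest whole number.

70 dB SPL

First find each source's level at the receiver (point-source: −20·log₁₀(r/r_ref)), then combine on an intensity basis.
milling machine: 85 − 20·log₁₀(31.6/4.0) = 85 − 17.95 = 67.05 dB SPL.
forklift: 86 − 20·log₁₀(32.8/3.4) = 86 − 19.69 = 66.31 dB SPL.
Σ 10^(L/10) = 9.345e+06 → L_total = 10·log₁₀(9.345e+06) = 69.71 dB SPL.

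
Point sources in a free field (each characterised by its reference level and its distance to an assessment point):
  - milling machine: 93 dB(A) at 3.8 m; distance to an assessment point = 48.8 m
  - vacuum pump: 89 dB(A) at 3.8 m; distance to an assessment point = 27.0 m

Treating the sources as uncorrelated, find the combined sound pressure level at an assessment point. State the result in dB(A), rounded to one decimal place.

74.4 dB(A)

Apply inverse-square spreading to bring every level to the receiver, then sum 10^(L/10).
milling machine: 93 − 20·log₁₀(48.8/3.8) = 93 − 22.17 = 70.83 dB(A).
vacuum pump: 89 − 20·log₁₀(27.0/3.8) = 89 − 17.03 = 71.97 dB(A).
Σ 10^(L/10) = 2.783e+07 → L_total = 10·log₁₀(2.783e+07) = 74.45 dB(A).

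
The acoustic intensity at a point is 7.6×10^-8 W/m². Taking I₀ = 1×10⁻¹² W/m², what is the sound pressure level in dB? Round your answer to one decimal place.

48.8 dB

L = 10·log₁₀(I/I₀) = 10·log₁₀(7.6×10^-8/10⁻¹²) = 10·log₁₀(7.6×10^4).
L = 10·(0.8808 + 4) = 48.81 dB.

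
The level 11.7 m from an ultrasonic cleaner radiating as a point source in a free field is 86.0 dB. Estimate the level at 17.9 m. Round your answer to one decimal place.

82.3 dB

For a point source, L₂ = L₁ − 20·log₁₀(r₂/r₁).
L₂ = 86.0 − 20·log₁₀(17.9/11.7) = 86.0 − 3.693 = 82.31 dB.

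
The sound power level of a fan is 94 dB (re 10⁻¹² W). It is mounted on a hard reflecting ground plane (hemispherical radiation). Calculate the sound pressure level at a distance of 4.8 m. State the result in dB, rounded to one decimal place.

72.4 dB

Free-field hemispherical radiation: L_p = L_w − 10·log₁₀(2π·r²), r = 4.8 m.
2π·r² = 144.8 m², 10·log₁₀ of that is 21.607 dB.
L_p = 94 − 21.607 = 72.39 dB.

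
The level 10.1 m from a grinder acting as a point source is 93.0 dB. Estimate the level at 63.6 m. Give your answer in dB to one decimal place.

Point-source attenuation: ΔL = 20·log₁₀(r₂/r₁) = 20·log₁₀(63.6/10.1) = 15.983 dB.
L₂ = 93.0 − 20·log₁₀(63.6/10.1) = 93.0 − 15.983 = 77.02 dB.

77.0 dB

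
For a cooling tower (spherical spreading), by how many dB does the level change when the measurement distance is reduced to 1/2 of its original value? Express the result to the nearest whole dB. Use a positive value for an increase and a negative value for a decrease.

Point-source spreading: ΔL = −20·log₁₀(r₂/r₁).
ΔL = −20·log₁₀(0.5) = +6.02 dB.

+6 dB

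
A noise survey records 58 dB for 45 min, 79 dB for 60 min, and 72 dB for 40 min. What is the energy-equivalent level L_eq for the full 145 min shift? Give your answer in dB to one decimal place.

L_eq = 10·log₁₀[(1/T)·Σ tᵢ·10^(Lᵢ/10)] with T = 145 min.
Σ tᵢ·10^(Lᵢ/10) = 45·10^(58/10) + 60·10^(79/10) + 40·10^(72/10) = 5.428e+09.
L_eq = 10·log₁₀(5.428e+09/145) = 75.73 dB.

75.7 dB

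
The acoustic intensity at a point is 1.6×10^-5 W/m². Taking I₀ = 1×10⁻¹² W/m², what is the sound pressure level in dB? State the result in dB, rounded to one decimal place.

L = 10·log₁₀(I/I₀) = 10·log₁₀(1.6×10^-5/10⁻¹²) = 10·log₁₀(1.6×10^7).
L = 10·(0.2041 + 7) = 72.04 dB.

72.0 dB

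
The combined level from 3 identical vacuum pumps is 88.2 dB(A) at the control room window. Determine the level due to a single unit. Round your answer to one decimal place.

For N identical incoherent sources L_total = L₁ + 10·log₁₀ N, so L₁ = 88.2 − 10·log₁₀(3) = 88.2 − 4.771.

83.4 dB(A)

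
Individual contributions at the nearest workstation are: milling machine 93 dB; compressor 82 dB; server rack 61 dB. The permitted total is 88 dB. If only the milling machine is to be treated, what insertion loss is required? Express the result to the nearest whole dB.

The untreated sources together contribute 10^(82/10) + 10^(61/10) = 1.597e+08, i.e. 82.03 dB.
To meet 88 dB overall, the treated milling machine may contribute at most 10^(88/10) − 1.597e+08 = 4.712e+08, i.e. 86.73 dB.
Required insertion loss = 93 − 86.73 = 6.27 dB.

6 dB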